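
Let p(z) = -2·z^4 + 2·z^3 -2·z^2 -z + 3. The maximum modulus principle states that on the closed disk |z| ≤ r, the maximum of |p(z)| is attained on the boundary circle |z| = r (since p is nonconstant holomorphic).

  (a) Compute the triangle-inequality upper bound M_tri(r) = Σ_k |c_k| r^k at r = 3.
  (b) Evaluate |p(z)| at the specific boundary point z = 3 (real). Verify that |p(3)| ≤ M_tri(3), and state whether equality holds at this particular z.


Coefficients: c_0 = 3, c_1 = -1, c_2 = -2, c_3 = 2, c_4 = -2. Radius r = 3.
Part (a). Triangle bound: M_tri(r) = Σ_k |c_k| r^k
  = |3|·3^0 + |-1|·3^1 + |-2|·3^2 + |2|·3^3 + |-2|·3^4
  = 3 + 3 + 18 + 54 + 162 = 240.
This bounds M(r) := max_{|z|=r} |p(z)| from above; equality holds iff all terms c_k z^k can be made to align in phase at a single z on |z|=r.
Part (b). At z = 3 (real, on the circle |z| = r):
  p(3) = (3)·3^0 + (-1)·3^1 + (-2)·3^2 + (2)·3^3 + (-2)·3^4 = -126.
  |p(3)| = 126.
Check: |p(3)| = 126 ≤ 240 = M_tri(3). ✓ Equality does not hold at z = 3 (the coefficients have mixed signs, so the terms do not all align in phase there).

M_tri(3) = 240; |p(3)| = 126; equality at z=3: no.


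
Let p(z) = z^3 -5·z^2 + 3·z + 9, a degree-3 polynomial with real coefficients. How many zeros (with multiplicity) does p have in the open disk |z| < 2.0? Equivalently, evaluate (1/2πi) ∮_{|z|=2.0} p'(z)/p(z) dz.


The zeros of p are: 3, -1, 3.
Their magnitudes are: 3, 1, 3.
Zeros with |z| < R = 2.0: -1.
Count = 1.
By the argument principle, (1/2πi) ∮_{|z|=R} p'(z)/p(z) dz equals exactly this count.

Number of zeros inside |z| < 2.0: 1.


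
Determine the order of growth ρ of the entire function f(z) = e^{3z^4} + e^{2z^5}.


Each summand is entire of order 4 and 5 respectively (as in the single-exponential case). The order of a sum is at most the max of the orders, so ρ ≤ 5. For the lower bound: on |z|=r choose arg z so that 2z^5 is real positive; then |e^{2z^5}| = e^{2r^5} while |e^{3z^4}| ≤ e^{3r^4} = o(e^{2r^5}). So |f| ≥ e^{2r^5}(1 − o(1)) and ρ ≥ 5. Hence ρ = max(4, 5) = 5.
Therefore ρ = 5.

Order ρ = 5.


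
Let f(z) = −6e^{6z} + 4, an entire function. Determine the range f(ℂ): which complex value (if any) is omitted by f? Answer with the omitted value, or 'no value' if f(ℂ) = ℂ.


Little Picard bounds the complement of f(ℂ) to at most one point.
e^{6z} is never zero on ℂ, so -6·e^{6z} takes every value in ℂ ∖ {0}. Adding 4 shifts the range to ℂ ∖ {4}. Thus f omits exactly the value 4.

Omitted value: 4.


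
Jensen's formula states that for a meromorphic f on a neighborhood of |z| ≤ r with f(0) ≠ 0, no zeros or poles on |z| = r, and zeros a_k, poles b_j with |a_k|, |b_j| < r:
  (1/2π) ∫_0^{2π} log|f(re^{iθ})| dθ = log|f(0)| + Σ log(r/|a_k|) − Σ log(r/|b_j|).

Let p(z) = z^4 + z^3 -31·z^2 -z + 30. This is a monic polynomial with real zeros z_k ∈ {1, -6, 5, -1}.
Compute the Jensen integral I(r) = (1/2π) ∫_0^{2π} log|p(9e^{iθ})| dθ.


Zeros: -6, -1, 1, 5; r = 9.
Inside |z| < r: -6, -1, 1, 5. Outside (|z| ≥ r): ∅.
p(0) = 30, so log|p(0)| = log(30) = 3.4012.
Apply Jensen: I(r) = log|p(0)| + Σ_k log(r/|z_k|), summed over zeros inside |z| < r.
  log(r/|z_k|) for z_k = 1: log(9/1) = 2.1972
  log(r/|z_k|) for z_k = -6: log(9/6) = 0.4055
  log(r/|z_k|) for z_k = 5: log(9/5) = 0.5878
  log(r/|z_k|) for z_k = -1: log(9/1) = 2.1972
Sum over inside zeros: 5.3877.
I(r) = log|p(0)| + (inside sum) = 3.4012 + 5.3877 = 8.7889.
Closed form (all zeros inside, monic): I(r) = n·log(r) = 4·log(9) = 8.7889. ✓

I(r) ≈ 8.7889.


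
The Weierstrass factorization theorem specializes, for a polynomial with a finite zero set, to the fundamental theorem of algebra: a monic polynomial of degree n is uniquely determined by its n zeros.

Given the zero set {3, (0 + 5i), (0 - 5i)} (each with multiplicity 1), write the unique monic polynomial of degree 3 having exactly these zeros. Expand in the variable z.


The polynomial is p(z) = ∏_{α ∈ S} (z − α), where S = {3, (0 + 5i), (0 - 5i)}.
Expanding the product yields: p(z) = z^3 -3·z^2 + 25·z -75.
Note conjugate pairs combine to real quadratics: (z − (0+5i))(z − (0−5i)) = z² + 25.
The resulting polynomial has degree 3 and real coefficients as required.

p(z) = z^3 -3·z^2 + 25·z -75.


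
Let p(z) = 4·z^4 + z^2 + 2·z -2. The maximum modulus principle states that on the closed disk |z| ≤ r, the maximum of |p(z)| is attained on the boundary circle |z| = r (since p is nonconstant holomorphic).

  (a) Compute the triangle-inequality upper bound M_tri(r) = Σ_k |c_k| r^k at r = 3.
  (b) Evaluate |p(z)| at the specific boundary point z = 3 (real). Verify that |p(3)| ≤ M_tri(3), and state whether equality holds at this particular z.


Coefficients: c_0 = -2, c_1 = 2, c_2 = 1, c_3 = 0, c_4 = 4. Radius r = 3.
Part (a). Triangle bound: M_tri(r) = Σ_k |c_k| r^k
  = |-2|·3^0 + |2|·3^1 + |1|·3^2 + |0|·3^3 + |4|·3^4
  = 2 + 6 + 9 + 0 + 324 = 341.
This bounds M(r) := max_{|z|=r} |p(z)| from above; equality holds iff all terms c_k z^k can be made to align in phase at a single z on |z|=r.
Part (b). At z = 3 (real, on the circle |z| = r):
  p(3) = (-2)·3^0 + (2)·3^1 + (1)·3^2 + (0)·3^3 + (4)·3^4 = 337.
  |p(3)| = 337.
Check: |p(3)| = 337 ≤ 341 = M_tri(3). ✓ Equality does not hold at z = 3 (the coefficients have mixed signs, so the terms do not all align in phase there).

M_tri(3) = 341; |p(3)| = 337; equality at z=3: no.


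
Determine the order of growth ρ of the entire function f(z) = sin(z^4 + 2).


Write sin(w) = (e^{iw} ± e^{−iw})/(2 or 2i), so |sin(w)| ≤ e^{|w|}. With w = z^4 + 2, |w| ≤ 1r^4 + 2 on |z|=r, giving M(r) ≤ e^{1r^4 + 2} and ρ ≤ 4. For the lower bound, choose z on |z|=r with 1z^4 purely imaginary of modulus 1r^4; then |sin(z^4 + 2)| grows like e^{1r^4}/2, so ρ ≥ 4. Hence ρ = 4.
Therefore ρ = 4.

Order ρ = 4.


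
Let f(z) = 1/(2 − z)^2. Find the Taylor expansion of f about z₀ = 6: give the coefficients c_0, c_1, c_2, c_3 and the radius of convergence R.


Let w = z − z₀, so z = z₀ + w.
Then 2 − z = 2 − (z₀ + w) = (2 − z₀) − w = -4 − w.
f(z) = 1/(-4 − w)^2 = (1/(-4)^2) · (1 − w/(-4))^{−2}.
By the binomial series (1−u)^{−2} = Σ_{n≥0} C(n+1, 1) u^n for |u|<1, with u = w/(-4):
  c_n = C(n+1, 1) / (-4)^(n+2).
  c_0 = 1/(-4)^2 = 1/16.
  c_1 = 2/(-4)^3 = -1/32.
  c_2 = 3/(-4)^4 = 3/256.
  c_3 = 4/(-4)^5 = -1/256.
The series is valid for |w/d| < 1, i.e. |z − z₀| < |d|.
Radius of convergence: R = |2 − z₀| = |-4| = 4 (distance from z₀ to the singularity z = 2).

c_0 = 1/16, c_1 = -1/32, c_2 = 3/256, c_3 = -1/256; R = 4.


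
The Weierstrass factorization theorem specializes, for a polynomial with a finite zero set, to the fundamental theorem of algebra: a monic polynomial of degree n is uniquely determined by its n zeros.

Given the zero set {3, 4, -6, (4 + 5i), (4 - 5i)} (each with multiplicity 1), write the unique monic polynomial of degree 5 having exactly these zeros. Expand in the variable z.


The polynomial is p(z) = ∏_{α ∈ S} (z − α), where S = {3, 4, -6, (4 + 5i), (4 - 5i)}.
Expanding the product yields: p(z) = z^5 -9·z^4 + 19·z^3 + 271·z^2 -1806·z + 2952.
Note conjugate pairs combine to real quadratics: (z − (4+5i))(z − (4−5i)) = z² − 8z + 41.
The resulting polynomial has degree 5 and real coefficients as required.

p(z) = z^5 -9·z^4 + 19·z^3 + 271·z^2 -1806·z + 2952.


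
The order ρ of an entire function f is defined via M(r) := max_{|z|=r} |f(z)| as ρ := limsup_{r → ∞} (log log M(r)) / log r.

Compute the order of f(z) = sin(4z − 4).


sin(w) is a linear combination of e^{iw} and e^{−iw} (or e^w, e^{−w} in the hyperbolic case), so |sin(w)| ≤ e^{|w|}. With w = 4z − 4, |w| ≤ 4|z| + 4 = 4r + 4 on |z| = r, giving M(r) ≤ e^{4r + 4}, so ρ ≤ 1. On a suitable ray (z = it for sin/cos; z = t for sinh/cosh, t real → ∞), |sin(4z − 4)| grows like e^{4|t|}/2, so ρ ≥ 1. Hence ρ = 1.
Therefore ρ = 1.

Order ρ = 1.


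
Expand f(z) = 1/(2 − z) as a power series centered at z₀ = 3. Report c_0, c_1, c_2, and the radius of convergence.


Let w = z − z₀, so z = z₀ + w.
Then 2 − z = 2 − (z₀ + w) = (2 − z₀) − w = -1 − w.
f(z) = 1/(-1 − w) = (1/(-1)) · 1/(1 − w/(-1)) = Σ_{n≥0} w^n / (-1)^(n+1).
So c_n = 1/(-1)^(n+1):
  c_0 = 1/(-1)^1 = -1.
  c_1 = 1/(-1)^2 = 1.
  c_2 = 1/(-1)^3 = -1.
The series is valid for |w/d| < 1, i.e. |z − z₀| < |d|.
Radius of convergence: R = |2 − z₀| = |-1| = 1 (distance from z₀ to the singularity z = 2).

c_0 = -1, c_1 = 1, c_2 = -1; R = 1.


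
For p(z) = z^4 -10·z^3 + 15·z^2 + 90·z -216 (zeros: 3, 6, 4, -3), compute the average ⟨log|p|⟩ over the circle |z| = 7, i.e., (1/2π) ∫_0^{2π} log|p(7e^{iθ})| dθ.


Zeros: -3, 3, 4, 6; r = 7.
Inside |z| < r: -3, 3, 4, 6. Outside (|z| ≥ r): ∅.
p(0) = -216, so log|p(0)| = log(216) = 5.3753.
Apply Jensen: I(r) = log|p(0)| + Σ_k log(r/|z_k|), summed over zeros inside |z| < r.
  log(r/|z_k|) for z_k = 3: log(7/3) = 0.8473
  log(r/|z_k|) for z_k = 6: log(7/6) = 0.1542
  log(r/|z_k|) for z_k = 4: log(7/4) = 0.5596
  log(r/|z_k|) for z_k = -3: log(7/3) = 0.8473
Sum over inside zeros: 2.4084.
I(r) = log|p(0)| + (inside sum) = 5.3753 + 2.4084 = 7.7836.
Closed form (all zeros inside, monic): I(r) = n·log(r) = 4·log(7) = 7.7836. ✓

I(r) ≈ 7.7836.


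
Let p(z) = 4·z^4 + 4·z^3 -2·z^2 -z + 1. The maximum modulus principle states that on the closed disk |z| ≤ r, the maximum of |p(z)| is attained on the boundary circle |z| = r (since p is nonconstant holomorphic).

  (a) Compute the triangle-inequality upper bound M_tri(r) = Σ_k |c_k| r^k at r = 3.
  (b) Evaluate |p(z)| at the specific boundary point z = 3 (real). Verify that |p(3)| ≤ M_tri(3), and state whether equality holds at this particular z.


Coefficients: c_0 = 1, c_1 = -1, c_2 = -2, c_3 = 4, c_4 = 4. Radius r = 3.
Part (a). Triangle bound: M_tri(r) = Σ_k |c_k| r^k
  = |1|·3^0 + |-1|·3^1 + |-2|·3^2 + |4|·3^3 + |4|·3^4
  = 1 + 3 + 18 + 108 + 324 = 454.
This bounds M(r) := max_{|z|=r} |p(z)| from above; equality holds iff all terms c_k z^k can be made to align in phase at a single z on |z|=r.
Part (b). At z = 3 (real, on the circle |z| = r):
  p(3) = (1)·3^0 + (-1)·3^1 + (-2)·3^2 + (4)·3^3 + (4)·3^4 = 412.
  |p(3)| = 412.
Check: |p(3)| = 412 ≤ 454 = M_tri(3). ✓ Equality does not hold at z = 3 (the coefficients have mixed signs, so the terms do not all align in phase there).

M_tri(3) = 454; |p(3)| = 412; equality at z=3: no.


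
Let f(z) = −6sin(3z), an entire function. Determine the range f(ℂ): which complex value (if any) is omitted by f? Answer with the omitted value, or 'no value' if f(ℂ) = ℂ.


Little Picard bounds the complement of f(ℂ) to at most one point.
sin is entire and surjective onto ℂ: for every w ∈ ℂ, sin(ζ) = w has a solution ζ ∈ ℂ (e.g., via the complex inverse arcsin). With ζ = 3z this gives z = ζ/(3). Then -6·sin(3z) takes every value in -6·ℂ = ℂ, and adding 0 is a bijection of ℂ. So f is surjective and omits no value. (Note: only on the real line is sin bounded by [−1, 1].)

Omitted value: no value.


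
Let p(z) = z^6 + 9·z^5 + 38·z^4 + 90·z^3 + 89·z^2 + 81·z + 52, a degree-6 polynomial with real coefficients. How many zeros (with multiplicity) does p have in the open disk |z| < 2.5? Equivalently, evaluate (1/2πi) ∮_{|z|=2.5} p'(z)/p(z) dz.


The zeros of p are: (0 + 1i), (0 - 1i), -4, -1, (-2 + 3i), (-2 - 3i).
Their magnitudes are: 1, 1, 4, 1, 3.606, 3.606.
Zeros with |z| < R = 2.5: (0 + 1i), (0 - 1i), -1.
Count = 3.
By the argument principle, (1/2πi) ∮_{|z|=R} p'(z)/p(z) dz equals exactly this count.

Number of zeros inside |z| < 2.5: 3.


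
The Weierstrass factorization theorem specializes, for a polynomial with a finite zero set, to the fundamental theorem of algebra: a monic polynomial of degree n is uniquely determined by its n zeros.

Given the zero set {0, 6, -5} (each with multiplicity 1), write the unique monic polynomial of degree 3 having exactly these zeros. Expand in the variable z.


The polynomial is p(z) = ∏_{α ∈ S} (z − α), where S = {0, 6, -5}.
Expanding the product yields: p(z) = z^3 -z^2 -30·z.
The resulting polynomial has degree 3 and real coefficients as required.

p(z) = z^3 -z^2 -30·z.


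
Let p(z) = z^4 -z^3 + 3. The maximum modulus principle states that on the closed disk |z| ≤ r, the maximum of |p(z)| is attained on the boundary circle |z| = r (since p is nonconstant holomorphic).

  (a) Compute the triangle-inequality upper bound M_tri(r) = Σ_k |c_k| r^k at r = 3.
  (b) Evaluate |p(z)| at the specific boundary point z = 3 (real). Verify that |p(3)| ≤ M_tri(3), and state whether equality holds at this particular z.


Coefficients: c_0 = 3, c_1 = 0, c_2 = 0, c_3 = -1, c_4 = 1. Radius r = 3.
Part (a). Triangle bound: M_tri(r) = Σ_k |c_k| r^k
  = |3|·3^0 + |0|·3^1 + |0|·3^2 + |-1|·3^3 + |1|·3^4
  = 3 + 0 + 0 + 27 + 81 = 111.
This bounds M(r) := max_{|z|=r} |p(z)| from above; equality holds iff all terms c_k z^k can be made to align in phase at a single z on |z|=r.
Part (b). At z = 3 (real, on the circle |z| = r):
  p(3) = (3)·3^0 + (0)·3^1 + (0)·3^2 + (-1)·3^3 + (1)·3^4 = 57.
  |p(3)| = 57.
Check: |p(3)| = 57 ≤ 111 = M_tri(3). ✓ Equality does not hold at z = 3 (the coefficients have mixed signs, so the terms do not all align in phase there).

M_tri(3) = 111; |p(3)| = 57; equality at z=3: no.


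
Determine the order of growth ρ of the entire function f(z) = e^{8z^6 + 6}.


|e^{8z^6 + 6}| = e^{Re(8·z^6) + 6} ≤ e^{8|z|^6 + 6} = e^{8r^6 + 6} on |z| = r, so ρ ≤ 6. Choosing z on |z|=r so that 8·z^6 is real positive (always possible by picking arg z appropriately) gives |f(z)| = e^{8r^6 + 6}, matching the bound. The additive constant 6 does not affect log log M(r) ~ 6·log r. Hence ρ = 6.
Therefore ρ = 6.

Order ρ = 6.


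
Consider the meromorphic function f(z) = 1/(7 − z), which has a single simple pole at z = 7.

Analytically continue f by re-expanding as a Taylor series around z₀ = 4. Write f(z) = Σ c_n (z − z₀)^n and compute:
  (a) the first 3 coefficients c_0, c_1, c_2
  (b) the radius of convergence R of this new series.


Let w = z − z₀, so z = z₀ + w.
Then 7 − z = 7 − (z₀ + w) = (7 − z₀) − w = 3 − w.
f(z) = 1/(3 − w) = (1/(3)) · 1/(1 − w/(3)) = Σ_{n≥0} w^n / (3)^(n+1).
So c_n = 1/(3)^(n+1):
  c_0 = 1/(3)^1 = 1/3.
  c_1 = 1/(3)^2 = 1/9.
  c_2 = 1/(3)^3 = 1/27.
The series is valid for |w/d| < 1, i.e. |z − z₀| < |d|.
Radius of convergence: R = |7 − z₀| = |3| = 3 (distance from z₀ to the singularity z = 7).

c_0 = 1/3, c_1 = 1/9, c_2 = 1/27; R = 3.


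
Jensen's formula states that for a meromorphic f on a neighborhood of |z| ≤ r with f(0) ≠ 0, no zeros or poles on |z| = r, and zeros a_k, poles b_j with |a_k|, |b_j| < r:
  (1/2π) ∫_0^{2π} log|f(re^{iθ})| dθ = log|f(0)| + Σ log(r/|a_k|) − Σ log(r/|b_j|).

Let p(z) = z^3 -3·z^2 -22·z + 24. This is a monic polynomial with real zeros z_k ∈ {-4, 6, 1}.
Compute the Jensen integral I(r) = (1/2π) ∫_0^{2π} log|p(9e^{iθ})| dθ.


Zeros: -4, 1, 6; r = 9.
Inside |z| < r: -4, 1, 6. Outside (|z| ≥ r): ∅.
p(0) = 24, so log|p(0)| = log(24) = 3.1781.
Apply Jensen: I(r) = log|p(0)| + Σ_k log(r/|z_k|), summed over zeros inside |z| < r.
  log(r/|z_k|) for z_k = -4: log(9/4) = 0.8109
  log(r/|z_k|) for z_k = 6: log(9/6) = 0.4055
  log(r/|z_k|) for z_k = 1: log(9/1) = 2.1972
Sum over inside zeros: 3.4136.
I(r) = log|p(0)| + (inside sum) = 3.1781 + 3.4136 = 6.5917.
Closed form (all zeros inside, monic): I(r) = n·log(r) = 3·log(9) = 6.5917. ✓

I(r) ≈ 6.5917.


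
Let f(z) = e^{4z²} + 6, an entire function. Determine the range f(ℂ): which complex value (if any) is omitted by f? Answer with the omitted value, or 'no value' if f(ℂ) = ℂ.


Little Picard bounds the complement of f(ℂ) to at most one point.
The exponent g(z) = 4z² is a nonconstant polynomial, hence surjective onto ℂ. So e^{g(z)} takes every value in {e^w : w ∈ ℂ} = ℂ ∖ {0}. Adding 6 shifts the range to ℂ ∖ {6}. f omits exactly 6.

Omitted value: 6.


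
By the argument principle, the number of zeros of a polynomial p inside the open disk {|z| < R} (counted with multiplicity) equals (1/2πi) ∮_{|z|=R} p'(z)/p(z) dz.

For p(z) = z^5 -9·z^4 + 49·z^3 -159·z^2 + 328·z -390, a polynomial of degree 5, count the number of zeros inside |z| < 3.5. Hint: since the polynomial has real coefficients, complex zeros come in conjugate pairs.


The zeros of p are: (1 + 3i), (1 - 3i), (2 + 3i), (2 - 3i), 3.
Their magnitudes are: 3.162, 3.162, 3.606, 3.606, 3.
Zeros with |z| < R = 3.5: (1 + 3i), (1 - 3i), 3.
Count = 3.
By the argument principle, (1/2πi) ∮_{|z|=R} p'(z)/p(z) dz equals exactly this count.

Number of zeros inside |z| < 3.5: 3.


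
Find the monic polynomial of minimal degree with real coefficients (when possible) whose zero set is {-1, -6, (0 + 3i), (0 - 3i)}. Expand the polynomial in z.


The polynomial is p(z) = ∏_{α ∈ S} (z − α), where S = {-1, -6, (0 + 3i), (0 - 3i)}.
Expanding the product yields: p(z) = z^4 + 7·z^3 + 15·z^2 + 63·z + 54.
Note conjugate pairs combine to real quadratics: (z − (0+3i))(z − (0−3i)) = z² + 9.
The resulting polynomial has degree 4 and real coefficients as required.

p(z) = z^4 + 7·z^3 + 15·z^2 + 63·z + 54.


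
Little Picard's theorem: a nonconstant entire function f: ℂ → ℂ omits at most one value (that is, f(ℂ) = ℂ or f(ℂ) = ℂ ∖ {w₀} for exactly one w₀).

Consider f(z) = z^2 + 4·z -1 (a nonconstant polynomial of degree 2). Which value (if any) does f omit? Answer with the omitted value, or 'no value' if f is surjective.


Little Picard bounds the complement of f(ℂ) to at most one point.
For every w ∈ ℂ, the equation p(z) − w = 0 is a nonconstant polynomial in z and hence has at least one root by the fundamental theorem of algebra. So p is surjective onto ℂ, omitting no value.

Omitted value: no value.


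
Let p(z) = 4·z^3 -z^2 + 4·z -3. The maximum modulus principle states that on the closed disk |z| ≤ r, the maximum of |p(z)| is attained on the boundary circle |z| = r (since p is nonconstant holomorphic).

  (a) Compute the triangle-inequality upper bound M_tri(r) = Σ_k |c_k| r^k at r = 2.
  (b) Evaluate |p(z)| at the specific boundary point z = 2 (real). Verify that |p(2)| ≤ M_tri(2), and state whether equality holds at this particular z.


Coefficients: c_0 = -3, c_1 = 4, c_2 = -1, c_3 = 4. Radius r = 2.
Part (a). Triangle bound: M_tri(r) = Σ_k |c_k| r^k
  = |-3|·2^0 + |4|·2^1 + |-1|·2^2 + |4|·2^3
  = 3 + 8 + 4 + 32 = 47.
This bounds M(r) := max_{|z|=r} |p(z)| from above; equality holds iff all terms c_k z^k can be made to align in phase at a single z on |z|=r.
Part (b). At z = 2 (real, on the circle |z| = r):
  p(2) = (-3)·2^0 + (4)·2^1 + (-1)·2^2 + (4)·2^3 = 33.
  |p(2)| = 33.
Check: |p(2)| = 33 ≤ 47 = M_tri(2). ✓ Equality does not hold at z = 2 (the coefficients have mixed signs, so the terms do not all align in phase there).

M_tri(2) = 47; |p(2)| = 33; equality at z=2: no.


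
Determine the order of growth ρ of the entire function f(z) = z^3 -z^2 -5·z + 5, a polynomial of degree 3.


|f(z)| ≤ Σ|c_k|·r^k = O(r^3) as r → ∞. Polynomial growth is O(e^{r^ε}) for every ε > 0 (since r^3/e^{r^ε} → 0), so ρ ≤ ε for all ε > 0, i.e. ρ = 0. Every nonconstant polynomial has order 0.
Therefore ρ = 0.

Order ρ = 0.


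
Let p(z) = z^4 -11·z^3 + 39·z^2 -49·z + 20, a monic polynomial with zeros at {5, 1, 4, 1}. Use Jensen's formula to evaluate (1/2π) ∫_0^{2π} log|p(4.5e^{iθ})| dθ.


Zeros: 1, 1, 4, 5; r = 4.5.
Inside |z| < r: 1, 1, 4. Outside (|z| ≥ r): 5.
p(0) = 20, so log|p(0)| = log(20) = 2.9957.
Apply Jensen: I(r) = log|p(0)| + Σ_k log(r/|z_k|), summed over zeros inside |z| < r.
  log(r/|z_k|) for z_k = 1: log(4.5/1) = 1.5041
  log(r/|z_k|) for z_k = 4: log(4.5/4) = 0.1178
  log(r/|z_k|) for z_k = 1: log(4.5/1) = 1.5041
  Outside zeros (5) contribute nothing to the Jensen sum.
Sum over inside zeros: 3.1259.
I(r) = log|p(0)| + (inside sum) = 2.9957 + 3.1259 = 6.1217.
Note: since some zeros are outside |z| ≤ r, the simplified n·log(r) form does NOT apply — only the inside zeros contribute.

I(r) ≈ 6.1217.


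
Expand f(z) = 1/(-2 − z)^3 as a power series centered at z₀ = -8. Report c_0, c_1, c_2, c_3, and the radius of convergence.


Let w = z − z₀, so z = z₀ + w.
Then -2 − z = -2 − (z₀ + w) = (-2 − z₀) − w = 6 − w.
f(z) = 1/(6 − w)^3 = (1/(6)^3) · (1 − w/(6))^{−3}.
By the binomial series (1−u)^{−3} = Σ_{n≥0} C(n+2, 2) u^n for |u|<1, with u = w/(6):
  c_n = C(n+2, 2) / (6)^(n+3).
  c_0 = 1/(6)^3 = 1/216.
  c_1 = 3/(6)^4 = 1/432.
  c_2 = 6/(6)^5 = 1/1296.
  c_3 = 10/(6)^6 = 5/23328.
The series is valid for |w/d| < 1, i.e. |z − z₀| < |d|.
Radius of convergence: R = |-2 − z₀| = |6| = 6 (distance from z₀ to the singularity z = -2).

c_0 = 1/216, c_1 = 1/432, c_2 = 1/1296, c_3 = 5/23328; R = 6.


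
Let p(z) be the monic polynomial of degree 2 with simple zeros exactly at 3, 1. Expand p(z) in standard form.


The polynomial is p(z) = ∏_{α ∈ S} (z − α), where S = {3, 1}.
Expanding the product yields: p(z) = z^2 -4·z + 3.
The resulting polynomial has degree 2 and real coefficients as required.

p(z) = z^2 -4·z + 3.


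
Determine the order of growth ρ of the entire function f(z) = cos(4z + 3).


cos(w) is a linear combination of e^{iw} and e^{−iw} (or e^w, e^{−w} in the hyperbolic case), so |cos(w)| ≤ e^{|w|}. With w = 4z + 3, |w| ≤ 4|z| + 3 = 4r + 3 on |z| = r, giving M(r) ≤ e^{4r + 3}, so ρ ≤ 1. On a suitable ray (z = it for sin/cos; z = t for sinh/cosh, t real → ∞), |cos(4z + 3)| grows like e^{4|t|}/2, so ρ ≥ 1. Hence ρ = 1.
Therefore ρ = 1.

Order ρ = 1.


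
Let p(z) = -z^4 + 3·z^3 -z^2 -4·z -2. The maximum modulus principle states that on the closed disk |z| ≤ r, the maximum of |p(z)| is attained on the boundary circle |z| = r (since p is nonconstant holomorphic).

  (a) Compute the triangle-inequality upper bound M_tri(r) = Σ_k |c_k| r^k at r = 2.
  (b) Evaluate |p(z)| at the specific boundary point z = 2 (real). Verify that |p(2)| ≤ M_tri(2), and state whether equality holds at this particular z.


Coefficients: c_0 = -2, c_1 = -4, c_2 = -1, c_3 = 3, c_4 = -1. Radius r = 2.
Part (a). Triangle bound: M_tri(r) = Σ_k |c_k| r^k
  = |-2|·2^0 + |-4|·2^1 + |-1|·2^2 + |3|·2^3 + |-1|·2^4
  = 2 + 8 + 4 + 24 + 16 = 54.
This bounds M(r) := max_{|z|=r} |p(z)| from above; equality holds iff all terms c_k z^k can be made to align in phase at a single z on |z|=r.
Part (b). At z = 2 (real, on the circle |z| = r):
  p(2) = (-2)·2^0 + (-4)·2^1 + (-1)·2^2 + (3)·2^3 + (-1)·2^4 = -6.
  |p(2)| = 6.
Check: |p(2)| = 6 ≤ 54 = M_tri(2). ✓ Equality does not hold at z = 2 (the coefficients have mixed signs, so the terms do not all align in phase there).

M_tri(2) = 54; |p(2)| = 6; equality at z=2: no.


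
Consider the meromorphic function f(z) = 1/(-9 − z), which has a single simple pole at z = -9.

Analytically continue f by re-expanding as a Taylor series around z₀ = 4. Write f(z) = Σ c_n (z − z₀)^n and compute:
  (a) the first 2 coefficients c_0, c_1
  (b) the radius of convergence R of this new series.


Let w = z − z₀, so z = z₀ + w.
Then -9 − z = -9 − (z₀ + w) = (-9 − z₀) − w = -13 − w.
f(z) = 1/(-13 − w) = (1/(-13)) · 1/(1 − w/(-13)) = Σ_{n≥0} w^n / (-13)^(n+1).
So c_n = 1/(-13)^(n+1):
  c_0 = 1/(-13)^1 = -1/13.
  c_1 = 1/(-13)^2 = 1/169.
The series is valid for |w/d| < 1, i.e. |z − z₀| < |d|.
Radius of convergence: R = |-9 − z₀| = |-13| = 13 (distance from z₀ to the singularity z = -9).

c_0 = -1/13, c_1 = 1/169; R = 13.


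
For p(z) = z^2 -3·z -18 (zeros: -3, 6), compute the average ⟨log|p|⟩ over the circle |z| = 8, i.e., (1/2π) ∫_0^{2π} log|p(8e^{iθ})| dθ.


Zeros: -3, 6; r = 8.
Inside |z| < r: -3, 6. Outside (|z| ≥ r): ∅.
p(0) = -18, so log|p(0)| = log(18) = 2.8904.
Apply Jensen: I(r) = log|p(0)| + Σ_k log(r/|z_k|), summed over zeros inside |z| < r.
  log(r/|z_k|) for z_k = -3: log(8/3) = 0.9808
  log(r/|z_k|) for z_k = 6: log(8/6) = 0.2877
Sum over inside zeros: 1.2685.
I(r) = log|p(0)| + (inside sum) = 2.8904 + 1.2685 = 4.1589.
Closed form (all zeros inside, monic): I(r) = n·log(r) = 2·log(8) = 4.1589. ✓

I(r) ≈ 4.1589.


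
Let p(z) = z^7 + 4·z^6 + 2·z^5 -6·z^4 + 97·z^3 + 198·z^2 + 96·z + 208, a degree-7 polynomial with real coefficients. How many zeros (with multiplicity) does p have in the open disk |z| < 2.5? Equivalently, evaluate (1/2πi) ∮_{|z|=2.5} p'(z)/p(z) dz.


The zeros of p are: (2 + 2i), (2 - 2i), (-3 + 2i), (-3 - 2i), (0 + 1i), (0 - 1i), -2.
Their magnitudes are: 2.828, 2.828, 3.606, 3.606, 1, 1, 2.
Zeros with |z| < R = 2.5: (0 + 1i), (0 - 1i), -2.
Count = 3.
By the argument principle, (1/2πi) ∮_{|z|=R} p'(z)/p(z) dz equals exactly this count.

Number of zeros inside |z| < 2.5: 3.


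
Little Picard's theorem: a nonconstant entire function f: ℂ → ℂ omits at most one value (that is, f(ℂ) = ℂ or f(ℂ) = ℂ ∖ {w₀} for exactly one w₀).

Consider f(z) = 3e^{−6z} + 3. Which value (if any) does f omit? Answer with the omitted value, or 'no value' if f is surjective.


Little Picard bounds the complement of f(ℂ) to at most one point.
e^{−6z} is never zero on ℂ, so 3·e^{−6z} takes every value in ℂ ∖ {0}. Adding 3 shifts the range to ℂ ∖ {3}. Thus f omits exactly the value 3.

Omitted value: 3.


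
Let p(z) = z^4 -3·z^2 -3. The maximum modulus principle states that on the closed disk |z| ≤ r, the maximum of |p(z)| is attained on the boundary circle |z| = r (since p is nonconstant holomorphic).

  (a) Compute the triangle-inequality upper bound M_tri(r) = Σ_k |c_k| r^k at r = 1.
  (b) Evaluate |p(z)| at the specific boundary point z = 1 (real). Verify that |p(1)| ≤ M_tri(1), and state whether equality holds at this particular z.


Coefficients: c_0 = -3, c_1 = 0, c_2 = -3, c_3 = 0, c_4 = 1. Radius r = 1.
Part (a). Triangle bound: M_tri(r) = Σ_k |c_k| r^k
  = |-3|·1^0 + |0|·1^1 + |-3|·1^2 + |0|·1^3 + |1|·1^4
  = 3 + 0 + 3 + 0 + 1 = 7.
This bounds M(r) := max_{|z|=r} |p(z)| from above; equality holds iff all terms c_k z^k can be made to align in phase at a single z on |z|=r.
Part (b). At z = 1 (real, on the circle |z| = r):
  p(1) = (-3)·1^0 + (0)·1^1 + (-3)·1^2 + (0)·1^3 + (1)·1^4 = -5.
  |p(1)| = 5.
Check: |p(1)| = 5 ≤ 7 = M_tri(1). ✓ Equality does not hold at z = 1 (the coefficients have mixed signs, so the terms do not all align in phase there).

M_tri(1) = 7; |p(1)| = 5; equality at z=1: no.


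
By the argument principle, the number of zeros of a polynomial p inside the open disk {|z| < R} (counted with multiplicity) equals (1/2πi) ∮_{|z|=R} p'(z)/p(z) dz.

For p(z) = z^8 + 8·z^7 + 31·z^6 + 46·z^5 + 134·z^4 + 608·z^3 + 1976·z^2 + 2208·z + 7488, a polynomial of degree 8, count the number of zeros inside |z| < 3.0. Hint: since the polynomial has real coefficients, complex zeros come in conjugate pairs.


The zeros of p are: (0 + 2i), (0 - 2i), (-3 + 2i), (-3 - 2i), (2 + 2i), (2 - 2i), (-3 + 3i), (-3 - 3i).
Their magnitudes are: 2, 2, 3.606, 3.606, 2.828, 2.828, 4.243, 4.243.
Zeros with |z| < R = 3.0: (0 + 2i), (0 - 2i), (2 + 2i), (2 - 2i).
Count = 4.
By the argument principle, (1/2πi) ∮_{|z|=R} p'(z)/p(z) dz equals exactly this count.

Number of zeros inside |z| < 3.0: 4.


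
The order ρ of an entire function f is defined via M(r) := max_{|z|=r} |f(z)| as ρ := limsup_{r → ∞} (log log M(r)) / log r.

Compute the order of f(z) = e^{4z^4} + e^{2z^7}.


Each summand is entire of order 4 and 7 respectively (as in the single-exponential case). The order of a sum is at most the max of the orders, so ρ ≤ 7. For the lower bound: on |z|=r choose arg z so that 2z^7 is real positive; then |e^{2z^7}| = e^{2r^7} while |e^{4z^4}| ≤ e^{4r^4} = o(e^{2r^7}). So |f| ≥ e^{2r^7}(1 − o(1)) and ρ ≥ 7. Hence ρ = max(4, 7) = 7.
Therefore ρ = 7.

Order ρ = 7.


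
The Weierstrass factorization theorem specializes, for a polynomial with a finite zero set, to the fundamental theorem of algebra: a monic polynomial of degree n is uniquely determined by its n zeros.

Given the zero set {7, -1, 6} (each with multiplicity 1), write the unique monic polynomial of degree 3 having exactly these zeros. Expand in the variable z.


The polynomial is p(z) = ∏_{α ∈ S} (z − α), where S = {7, -1, 6}.
Expanding the product yields: p(z) = z^3 -12·z^2 + 29·z + 42.
The resulting polynomial has degree 3 and real coefficients as required.

p(z) = z^3 -12·z^2 + 29·z + 42.


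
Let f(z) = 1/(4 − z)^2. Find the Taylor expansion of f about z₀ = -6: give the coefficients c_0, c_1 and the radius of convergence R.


Let w = z − z₀, so z = z₀ + w.
Then 4 − z = 4 − (z₀ + w) = (4 − z₀) − w = 10 − w.
f(z) = 1/(10 − w)^2 = (1/(10)^2) · (1 − w/(10))^{−2}.
By the binomial series (1−u)^{−2} = Σ_{n≥0} C(n+1, 1) u^n for |u|<1, with u = w/(10):
  c_n = C(n+1, 1) / (10)^(n+2).
  c_0 = 1/(10)^2 = 1/100.
  c_1 = 2/(10)^3 = 1/500.
The series is valid for |w/d| < 1, i.e. |z − z₀| < |d|.
Radius of convergence: R = |4 − z₀| = |10| = 10 (distance from z₀ to the singularity z = 4).

c_0 = 1/100, c_1 = 1/500; R = 10.


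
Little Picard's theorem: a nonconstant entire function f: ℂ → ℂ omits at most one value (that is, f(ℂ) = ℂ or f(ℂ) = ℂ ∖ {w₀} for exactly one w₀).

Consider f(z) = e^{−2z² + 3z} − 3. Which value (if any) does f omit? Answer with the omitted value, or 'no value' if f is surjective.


Little Picard bounds the complement of f(ℂ) to at most one point.
The exponent g(z) = −2z² + 3z is a nonconstant polynomial, hence surjective onto ℂ. So e^{g(z)} takes every value in {e^w : w ∈ ℂ} = ℂ ∖ {0}. Adding -3 shifts the range to ℂ ∖ {-3}. f omits exactly -3.

Omitted value: -3.


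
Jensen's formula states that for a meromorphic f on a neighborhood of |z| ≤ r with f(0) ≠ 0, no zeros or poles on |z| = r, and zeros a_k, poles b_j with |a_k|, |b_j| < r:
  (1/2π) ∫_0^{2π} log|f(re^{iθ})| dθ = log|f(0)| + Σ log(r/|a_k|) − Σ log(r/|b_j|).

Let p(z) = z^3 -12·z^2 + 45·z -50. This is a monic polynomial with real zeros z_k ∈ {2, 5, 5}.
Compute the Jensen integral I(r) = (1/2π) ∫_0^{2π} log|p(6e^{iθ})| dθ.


Zeros: 2, 5, 5; r = 6.
Inside |z| < r: 2, 5, 5. Outside (|z| ≥ r): ∅.
p(0) = -50, so log|p(0)| = log(50) = 3.9120.
Apply Jensen: I(r) = log|p(0)| + Σ_k log(r/|z_k|), summed over zeros inside |z| < r.
  log(r/|z_k|) for z_k = 2: log(6/2) = 1.0986
  log(r/|z_k|) for z_k = 5: log(6/5) = 0.1823
  log(r/|z_k|) for z_k = 5: log(6/5) = 0.1823
Sum over inside zeros: 1.4633.
I(r) = log|p(0)| + (inside sum) = 3.9120 + 1.4633 = 5.3753.
Closed form (all zeros inside, monic): I(r) = n·log(r) = 3·log(6) = 5.3753. ✓

I(r) ≈ 5.3753.


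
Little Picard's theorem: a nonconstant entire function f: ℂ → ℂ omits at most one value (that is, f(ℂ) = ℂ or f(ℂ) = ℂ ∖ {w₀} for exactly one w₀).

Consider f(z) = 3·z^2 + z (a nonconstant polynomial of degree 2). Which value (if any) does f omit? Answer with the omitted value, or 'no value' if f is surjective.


Little Picard bounds the complement of f(ℂ) to at most one point.
For every w ∈ ℂ, the equation p(z) − w = 0 is a nonconstant polynomial in z and hence has at least one root by the fundamental theorem of algebra. So p is surjective onto ℂ, omitting no value.

Omitted value: no value.


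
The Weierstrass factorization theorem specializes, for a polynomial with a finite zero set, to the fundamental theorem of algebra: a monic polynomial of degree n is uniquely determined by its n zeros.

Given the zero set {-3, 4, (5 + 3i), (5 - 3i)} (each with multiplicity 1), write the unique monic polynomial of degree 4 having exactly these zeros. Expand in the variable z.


The polynomial is p(z) = ∏_{α ∈ S} (z − α), where S = {-3, 4, (5 + 3i), (5 - 3i)}.
Expanding the product yields: p(z) = z^4 -11·z^3 + 32·z^2 + 86·z -408.
Note conjugate pairs combine to real quadratics: (z − (5+3i))(z − (5−3i)) = z² − 10z + 34.
The resulting polynomial has degree 4 and real coefficients as required.

p(z) = z^4 -11·z^3 + 32·z^2 + 86·z -408.


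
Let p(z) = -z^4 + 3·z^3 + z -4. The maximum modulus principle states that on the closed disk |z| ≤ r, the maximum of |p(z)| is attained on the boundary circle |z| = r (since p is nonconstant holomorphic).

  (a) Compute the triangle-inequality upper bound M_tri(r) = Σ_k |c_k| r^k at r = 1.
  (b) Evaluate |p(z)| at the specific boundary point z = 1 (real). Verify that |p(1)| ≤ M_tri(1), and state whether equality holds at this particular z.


Coefficients: c_0 = -4, c_1 = 1, c_2 = 0, c_3 = 3, c_4 = -1. Radius r = 1.
Part (a). Triangle bound: M_tri(r) = Σ_k |c_k| r^k
  = |-4|·1^0 + |1|·1^1 + |0|·1^2 + |3|·1^3 + |-1|·1^4
  = 4 + 1 + 0 + 3 + 1 = 9.
This bounds M(r) := max_{|z|=r} |p(z)| from above; equality holds iff all terms c_k z^k can be made to align in phase at a single z on |z|=r.
Part (b). At z = 1 (real, on the circle |z| = r):
  p(1) = (-4)·1^0 + (1)·1^1 + (0)·1^2 + (3)·1^3 + (-1)·1^4 = -1.
  |p(1)| = 1.
Check: |p(1)| = 1 ≤ 9 = M_tri(1). ✓ Equality does not hold at z = 1 (the coefficients have mixed signs, so the terms do not all align in phase there).

M_tri(1) = 9; |p(1)| = 1; equality at z=1: no.


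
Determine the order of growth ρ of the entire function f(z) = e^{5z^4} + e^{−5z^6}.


Each summand is entire of order 4 and 6 respectively (as in the single-exponential case). The order of a sum is at most the max of the orders, so ρ ≤ 6. For the lower bound: on |z|=r choose arg z so that -5z^6 is real positive; then |e^{-5z^6}| = e^{5r^6} while |e^{5z^4}| ≤ e^{5r^4} = o(e^{5r^6}). So |f| ≥ e^{5r^6}(1 − o(1)) and ρ ≥ 6. Hence ρ = max(4, 6) = 6.
Therefore ρ = 6.

Order ρ = 6.


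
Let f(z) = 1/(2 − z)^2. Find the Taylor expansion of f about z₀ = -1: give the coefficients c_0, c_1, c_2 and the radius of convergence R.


Let w = z − z₀, so z = z₀ + w.
Then 2 − z = 2 − (z₀ + w) = (2 − z₀) − w = 3 − w.
f(z) = 1/(3 − w)^2 = (1/(3)^2) · (1 − w/(3))^{−2}.
By the binomial series (1−u)^{−2} = Σ_{n≥0} C(n+1, 1) u^n for |u|<1, with u = w/(3):
  c_n = C(n+1, 1) / (3)^(n+2).
  c_0 = 1/(3)^2 = 1/9.
  c_1 = 2/(3)^3 = 2/27.
  c_2 = 3/(3)^4 = 1/27.
The series is valid for |w/d| < 1, i.e. |z − z₀| < |d|.
Radius of convergence: R = |2 − z₀| = |3| = 3 (distance from z₀ to the singularity z = 2).

c_0 = 1/9, c_1 = 2/27, c_2 = 1/27; R = 3.


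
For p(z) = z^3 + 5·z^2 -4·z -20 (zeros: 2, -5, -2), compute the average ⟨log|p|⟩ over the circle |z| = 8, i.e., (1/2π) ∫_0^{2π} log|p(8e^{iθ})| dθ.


Zeros: -5, -2, 2; r = 8.
Inside |z| < r: -5, -2, 2. Outside (|z| ≥ r): ∅.
p(0) = -20, so log|p(0)| = log(20) = 2.9957.
Apply Jensen: I(r) = log|p(0)| + Σ_k log(r/|z_k|), summed over zeros inside |z| < r.
  log(r/|z_k|) for z_k = 2: log(8/2) = 1.3863
  log(r/|z_k|) for z_k = -5: log(8/5) = 0.4700
  log(r/|z_k|) for z_k = -2: log(8/2) = 1.3863
Sum over inside zeros: 3.2426.
I(r) = log|p(0)| + (inside sum) = 2.9957 + 3.2426 = 6.2383.
Closed form (all zeros inside, monic): I(r) = n·log(r) = 3·log(8) = 6.2383. ✓

I(r) ≈ 6.2383.


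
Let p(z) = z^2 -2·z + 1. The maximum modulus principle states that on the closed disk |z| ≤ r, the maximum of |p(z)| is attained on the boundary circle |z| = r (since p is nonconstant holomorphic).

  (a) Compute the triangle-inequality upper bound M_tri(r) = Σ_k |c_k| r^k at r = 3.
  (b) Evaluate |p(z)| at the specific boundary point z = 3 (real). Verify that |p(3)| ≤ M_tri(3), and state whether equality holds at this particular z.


Coefficients: c_0 = 1, c_1 = -2, c_2 = 1. Radius r = 3.
Part (a). Triangle bound: M_tri(r) = Σ_k |c_k| r^k
  = |1|·3^0 + |-2|·3^1 + |1|·3^2
  = 1 + 6 + 9 = 16.
This bounds M(r) := max_{|z|=r} |p(z)| from above; equality holds iff all terms c_k z^k can be made to align in phase at a single z on |z|=r.
Part (b). At z = 3 (real, on the circle |z| = r):
  p(3) = (1)·3^0 + (-2)·3^1 + (1)·3^2 = 4.
  |p(3)| = 4.
Check: |p(3)| = 4 ≤ 16 = M_tri(3). ✓ Equality does not hold at z = 3 (the coefficients have mixed signs, so the terms do not all align in phase there).

M_tri(3) = 16; |p(3)| = 4; equality at z=3: no.


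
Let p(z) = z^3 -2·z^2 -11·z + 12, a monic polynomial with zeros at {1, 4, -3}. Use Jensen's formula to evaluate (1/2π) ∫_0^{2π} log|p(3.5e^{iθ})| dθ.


Zeros: -3, 1, 4; r = 3.5.
Inside |z| < r: -3, 1. Outside (|z| ≥ r): 4.
p(0) = 12, so log|p(0)| = log(12) = 2.4849.
Apply Jensen: I(r) = log|p(0)| + Σ_k log(r/|z_k|), summed over zeros inside |z| < r.
  log(r/|z_k|) for z_k = 1: log(3.5/1) = 1.2528
  log(r/|z_k|) for z_k = -3: log(3.5/3) = 0.1542
  Outside zeros (4) contribute nothing to the Jensen sum.
Sum over inside zeros: 1.4069.
I(r) = log|p(0)| + (inside sum) = 2.4849 + 1.4069 = 3.8918.
Note: since some zeros are outside |z| ≤ r, the simplified n·log(r) form does NOT apply — only the inside zeros contribute.

I(r) ≈ 3.8918.


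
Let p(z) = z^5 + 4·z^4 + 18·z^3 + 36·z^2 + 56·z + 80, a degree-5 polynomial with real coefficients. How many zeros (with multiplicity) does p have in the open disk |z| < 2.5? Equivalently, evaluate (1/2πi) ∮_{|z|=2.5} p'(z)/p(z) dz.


The zeros of p are: (-1 + 3i), (-1 - 3i), -2, (0 + 2i), (0 - 2i).
Their magnitudes are: 3.162, 3.162, 2, 2, 2.
Zeros with |z| < R = 2.5: -2, (0 + 2i), (0 - 2i).
Count = 3.
By the argument principle, (1/2πi) ∮_{|z|=R} p'(z)/p(z) dz equals exactly this count.

Number of zeros inside |z| < 2.5: 3.


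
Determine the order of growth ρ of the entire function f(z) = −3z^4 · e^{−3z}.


M(r) = max_{|z|=r} |-3|·|z|^4·|e^{−3z}| = 3·r^4 · e^{3r^1} (the factors attain their maxima compatibly on |z|=r). Then log M(r) = log 3 + 4·log r + 3r^1, dominated by the last term, so log log M(r) ~ 1·log r. The polynomial factor -3z^4 contributes only a log r term and does not affect the order. ρ = 1.
Therefore ρ = 1.

Order ρ = 1.


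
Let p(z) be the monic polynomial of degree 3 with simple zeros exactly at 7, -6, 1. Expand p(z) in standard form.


The polynomial is p(z) = ∏_{α ∈ S} (z − α), where S = {7, -6, 1}.
Expanding the product yields: p(z) = z^3 -2·z^2 -41·z + 42.
The resulting polynomial has degree 3 and real coefficients as required.

p(z) = z^3 -2·z^2 -41·z + 42.


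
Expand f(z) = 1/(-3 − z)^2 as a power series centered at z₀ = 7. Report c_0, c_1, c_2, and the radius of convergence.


Let w = z − z₀, so z = z₀ + w.
Then -3 − z = -3 − (z₀ + w) = (-3 − z₀) − w = -10 − w.
f(z) = 1/(-10 − w)^2 = (1/(-10)^2) · (1 − w/(-10))^{−2}.
By the binomial series (1−u)^{−2} = Σ_{n≥0} C(n+1, 1) u^n for |u|<1, with u = w/(-10):
  c_n = C(n+1, 1) / (-10)^(n+2).
  c_0 = 1/(-10)^2 = 1/100.
  c_1 = 2/(-10)^3 = -1/500.
  c_2 = 3/(-10)^4 = 3/10000.
The series is valid for |w/d| < 1, i.e. |z − z₀| < |d|.
Radius of convergence: R = |-3 − z₀| = |-10| = 10 (distance from z₀ to the singularity z = -3).

c_0 = 1/100, c_1 = -1/500, c_2 = 3/10000; R = 10.


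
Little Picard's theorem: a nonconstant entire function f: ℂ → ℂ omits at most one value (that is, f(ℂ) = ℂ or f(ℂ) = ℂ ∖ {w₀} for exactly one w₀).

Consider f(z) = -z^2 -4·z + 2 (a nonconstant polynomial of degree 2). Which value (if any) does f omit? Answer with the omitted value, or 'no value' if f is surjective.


Little Picard bounds the complement of f(ℂ) to at most one point.
For every w ∈ ℂ, the equation p(z) − w = 0 is a nonconstant polynomial in z and hence has at least one root by the fundamental theorem of algebra. So p is surjective onto ℂ, omitting no value.

Omitted value: no value.


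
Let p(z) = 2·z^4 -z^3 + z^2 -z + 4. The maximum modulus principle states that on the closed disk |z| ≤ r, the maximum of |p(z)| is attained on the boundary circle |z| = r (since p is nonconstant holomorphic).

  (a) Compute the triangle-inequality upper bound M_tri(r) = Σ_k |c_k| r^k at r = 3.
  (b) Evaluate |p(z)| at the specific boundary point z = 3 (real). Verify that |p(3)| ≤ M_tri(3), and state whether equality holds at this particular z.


Coefficients: c_0 = 4, c_1 = -1, c_2 = 1, c_3 = -1, c_4 = 2. Radius r = 3.
Part (a). Triangle bound: M_tri(r) = Σ_k |c_k| r^k
  = |4|·3^0 + |-1|·3^1 + |1|·3^2 + |-1|·3^3 + |2|·3^4
  = 4 + 3 + 9 + 27 + 162 = 205.
This bounds M(r) := max_{|z|=r} |p(z)| from above; equality holds iff all terms c_k z^k can be made to align in phase at a single z on |z|=r.
Part (b). At z = 3 (real, on the circle |z| = r):
  p(3) = (4)·3^0 + (-1)·3^1 + (1)·3^2 + (-1)·3^3 + (2)·3^4 = 145.
  |p(3)| = 145.
Check: |p(3)| = 145 ≤ 205 = M_tri(3). ✓ Equality does not hold at z = 3 (the coefficients have mixed signs, so the terms do not all align in phase there).

M_tri(3) = 205; |p(3)| = 145; equality at z=3: no.
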